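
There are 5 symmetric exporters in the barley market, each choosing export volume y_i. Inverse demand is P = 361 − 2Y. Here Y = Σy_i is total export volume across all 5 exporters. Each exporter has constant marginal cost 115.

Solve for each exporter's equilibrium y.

20.5

A representative exporter's profit is π_i = y_i(361 − 2Y) − 115y_i, with Y = y_i + Σ_{j≠i} y_j.
First-order condition: 246 − 4y_i − 2Σ_{j≠i} y_j = 0.
With identical exporters, set every y_j = y: then 246 − 4y − 8y = 0, i.e. y = 246/12 = 20.5.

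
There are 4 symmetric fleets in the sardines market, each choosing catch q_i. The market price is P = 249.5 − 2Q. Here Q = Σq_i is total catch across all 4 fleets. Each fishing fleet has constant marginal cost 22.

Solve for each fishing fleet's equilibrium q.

A representative fishing fleet's profit is π_i = q_i(249.5 − 2Q) − 22q_i, with Q = q_i + Σ_{j≠i} q_j.
First-order condition: 227.5 − 4q_i − 2Σ_{j≠i} q_j = 0.
In a symmetric equilibrium every fishing fleet chooses the same q, so Σ_{j≠i} q_j = 3q. The condition becomes 227.5 − 10q = 0, giving q = 227.5/10 = 22.75.

22.75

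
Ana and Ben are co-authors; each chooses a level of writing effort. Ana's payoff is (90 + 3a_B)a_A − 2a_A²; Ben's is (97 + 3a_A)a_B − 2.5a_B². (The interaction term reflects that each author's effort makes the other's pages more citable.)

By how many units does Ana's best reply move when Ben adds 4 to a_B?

3

Expanding Ana's payoff: 90a_A + 3a_Ba_A − 2a_A².
∂π/∂a_A = 90 + 3a_B − 4a_A = 0, so a_A = 22.5 + 0.75a_B.
The reaction-function slope is 0.75, so a 4-unit rise in a_B moves a_A by 0.75 × 4 = 3. Ana's best response rises — the actions are strategic complements.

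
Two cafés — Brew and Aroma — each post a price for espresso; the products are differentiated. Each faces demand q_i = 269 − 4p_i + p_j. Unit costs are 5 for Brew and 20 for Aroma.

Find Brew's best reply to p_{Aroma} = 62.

Brew's profit: π = (p_{Brew} − 5)(269 − 4p_{Brew} + p_{Aroma}).
∂π/∂p_{Brew} = 289 − 8p_{Brew} + p_{Aroma} = 0 ⇒ p_{Brew} = 36.125 + 0.125p_{Aroma}.
At p_{Aroma} = 62: p_{Brew} = 36.125 + 0.125·62 = 43.875.

43.875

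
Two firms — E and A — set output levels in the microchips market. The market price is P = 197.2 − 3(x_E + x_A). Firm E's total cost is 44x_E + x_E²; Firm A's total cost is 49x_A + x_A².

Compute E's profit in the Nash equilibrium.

Firm E's profit: π = x_E(197.2 − 3(x_E + x_A)) − 44x_E − x_E².
∂π/∂x_E = 153.2 − 8x_E − 3x_A = 0, so x_E = 19.15 − 0.375x_A.
By the same steps for A: x_A = 18.525 − 0.375x_E.
Substituting the second reaction function into the first: x_E = 19.15 − 0.375(18.525 − 0.375x_E), which gives (55/64)x_E = 781/64 ⇒ x_E = 14.2.
Then x_A = 18.525 − 0.375·14.2 = 13.2.
Price P = 197.2 − 3·27.4 = 115.
E's profit: (115 − 44)·14.2 − (14.2)² = 806.56.

806.56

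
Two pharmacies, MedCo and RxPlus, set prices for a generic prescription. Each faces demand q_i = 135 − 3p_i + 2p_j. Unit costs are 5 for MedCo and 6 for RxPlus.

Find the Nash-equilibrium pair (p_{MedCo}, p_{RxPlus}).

37.6875, 38.0625

MedCo's profit: π = (p_{MedCo} − 5)(135 − 3p_{MedCo} + 2p_{RxPlus}).
∂π/∂p_{MedCo} = 150 − 6p_{MedCo} + 2p_{RxPlus} = 0 ⇒ p_{MedCo} = 25 + (1/3)p_{RxPlus}.
Similarly p_{RxPlus} = 25.5 + (1/3)p_{MedCo}.
Plugging p_{RxPlus} into MedCo's best response: p_{MedCo} = 25 + (1/3)(25.5 + (1/3)p_{MedCo}) ⇒ (8/9)p_{MedCo} = 33.5, so p_{MedCo} = 37.6875.
Then p_{RxPlus} = 25.5 + (1/3)·37.6875 = 38.0625.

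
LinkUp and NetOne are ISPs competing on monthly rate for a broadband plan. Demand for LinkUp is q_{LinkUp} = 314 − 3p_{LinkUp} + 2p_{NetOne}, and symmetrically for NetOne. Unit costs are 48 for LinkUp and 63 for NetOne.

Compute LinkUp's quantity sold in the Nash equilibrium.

LinkUp's profit: π = (p_{LinkUp} − 48)(314 − 3p_{LinkUp} + 2p_{NetOne}).
∂π/∂p_{LinkUp} = 458 − 6p_{LinkUp} + 2p_{NetOne} = 0 ⇒ p_{LinkUp} = 229/3 + (1/3)p_{NetOne}.
Similarly p_{NetOne} = 503/6 + (1/3)p_{LinkUp}.
Solving the two reaction functions simultaneously: (1 − (1/3)(1/3))p_{LinkUp} = 229/3 + (1/3)·(503/6), so (8/9)p_{LinkUp} = 1877/18 and p_{LinkUp} = 117.3125.
Then p_{NetOne} = 503/6 + (1/3)·117.3125 = 122.9375.
q_{LinkUp} = 314 − 3·117.3125 + 2·122.9375 = 207.9375.

207.9375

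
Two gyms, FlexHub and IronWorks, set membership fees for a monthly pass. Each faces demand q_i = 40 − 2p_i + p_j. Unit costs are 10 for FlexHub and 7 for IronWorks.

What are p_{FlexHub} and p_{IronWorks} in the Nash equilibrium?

19.6, 18.4

FlexHub's profit: π = (p_{FlexHub} − 10)(40 − 2p_{FlexHub} + p_{IronWorks}).
∂π/∂p_{FlexHub} = 60 − 4p_{FlexHub} + p_{IronWorks} = 0 ⇒ p_{FlexHub} = 15 + 0.25p_{IronWorks}.
Similarly p_{IronWorks} = 13.5 + 0.25p_{FlexHub}.
Plugging p_{IronWorks} into FlexHub's best response: p_{FlexHub} = 15 + 0.25(13.5 + 0.25p_{FlexHub}) ⇒ 0.9375p_{FlexHub} = 18.375, so p_{FlexHub} = 19.6.
Then p_{IronWorks} = 13.5 + 0.25·19.6 = 18.4.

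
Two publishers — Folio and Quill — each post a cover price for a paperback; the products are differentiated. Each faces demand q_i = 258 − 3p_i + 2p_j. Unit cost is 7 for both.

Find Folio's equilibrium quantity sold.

188.25

Folio's profit: π = (p_{Folio} − 7)(258 − 3p_{Folio} + 2p_{Quill}).
∂π/∂p_{Folio} = 279 − 6p_{Folio} + 2p_{Quill} = 0 ⇒ p_{Folio} = 46.5 + (1/3)p_{Quill}.
Setting p_{Folio} = p_{Quill} in the reaction function: p_{Folio} = 46.5 + (1/3)p_{Folio}, so p_{Folio} = 46.5 / (2/3) = 69.75.
q_{Folio} = 258 − 3·69.75 + 2·69.75 = 188.25.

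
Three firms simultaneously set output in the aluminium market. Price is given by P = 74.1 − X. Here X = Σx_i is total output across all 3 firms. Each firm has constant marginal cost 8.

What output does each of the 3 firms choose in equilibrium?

16.525

A representative firm's profit is π_i = x_i(74.1 − X) − 8x_i, with X = x_i + Σ_{j≠i} x_j.
First-order condition: 66.1 − 2x_i − Σ_{j≠i} x_j = 0.
In a symmetric equilibrium every firm chooses the same x, so Σ_{j≠i} x_j = 2x. The condition becomes 66.1 − 4x = 0, giving x = 66.1/4 = 16.525.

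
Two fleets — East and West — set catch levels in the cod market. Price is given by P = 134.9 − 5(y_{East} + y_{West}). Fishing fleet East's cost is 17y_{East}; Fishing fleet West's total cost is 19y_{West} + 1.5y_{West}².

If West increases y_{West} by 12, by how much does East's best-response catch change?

-6

Fishing fleet East's profit: π = y_{East}(134.9 − 5(y_{East} + y_{West})) − 17y_{East}.
∂π/∂y_{East} = 117.9 − 10y_{East} − 5y_{West} = 0, so y_{East} = 11.79 − 0.5y_{West}.
The reaction-function slope is −0.5, so a 12-unit rise in y_{West} moves y_{East} by −0.5 × 12 = −6. East's best response falls — the actions are strategic substitutes.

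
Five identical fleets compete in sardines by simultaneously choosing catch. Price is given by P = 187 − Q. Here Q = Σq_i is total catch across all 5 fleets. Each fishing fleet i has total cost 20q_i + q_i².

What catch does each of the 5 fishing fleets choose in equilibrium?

A representative fishing fleet's profit is π_i = q_i(187 − Q) − 20q_i − q_i², with Q = q_i + Σ_{j≠i} q_j.
First-order condition: 167 − 4q_i − Σ_{j≠i} q_j = 0.
Imposing symmetry (q_j = q for all j) turns Σ_{j≠i} q_j into 4q, so 167 = 8q and q = 20.875.

20.875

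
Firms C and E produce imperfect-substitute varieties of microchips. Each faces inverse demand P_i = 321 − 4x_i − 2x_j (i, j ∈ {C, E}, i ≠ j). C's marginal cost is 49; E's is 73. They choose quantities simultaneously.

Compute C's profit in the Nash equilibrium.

3136

Firm C's profit: π = x_C(321 − 4x_C − 2x_E) − 49x_C.
∂π/∂x_C = 272 − 8x_C − 2x_E = 0 ⇒ x_C = 34 − 0.25x_E.
Similarly x_E = 31 − 0.25x_C.
Plugging x_E into C's best response: x_C = 34 − 0.25(31 − 0.25x_C) ⇒ 0.9375x_C = 26.25, so x_C = 28.
Then x_E = 31 − 0.25·28 = 24.
P_C = 321 − 4·28 − 2·24 = 161.
Profit = (161 − 49)·28 = 3136.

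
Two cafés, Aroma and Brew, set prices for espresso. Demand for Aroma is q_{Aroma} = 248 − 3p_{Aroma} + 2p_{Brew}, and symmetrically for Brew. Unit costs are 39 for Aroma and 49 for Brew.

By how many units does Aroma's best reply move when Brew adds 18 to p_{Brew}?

6

Aroma's profit: π = (p_{Aroma} − 39)(248 − 3p_{Aroma} + 2p_{Brew}).
∂π/∂p_{Aroma} = 365 − 6p_{Aroma} + 2p_{Brew} = 0 ⇒ p_{Aroma} = 365/6 + (1/3)p_{Brew}.
The reaction-function slope is 1/3, so an 18-unit rise in p_{Brew} moves p_{Aroma} by 1/3 × 18 = 6. Aroma's best response rises — the actions are strategic complements.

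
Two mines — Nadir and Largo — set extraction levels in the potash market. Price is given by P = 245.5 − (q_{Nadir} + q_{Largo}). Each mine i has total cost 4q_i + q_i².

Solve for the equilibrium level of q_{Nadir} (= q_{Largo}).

48.3

Mine Nadir's profit: π = q_{Nadir}(245.5 − (q_{Nadir} + q_{Largo})) − 4q_{Nadir} − q_{Nadir}².
∂π/∂q_{Nadir} = 241.5 − 4q_{Nadir} − q_{Largo} = 0, so q_{Nadir} = 60.375 − 0.25q_{Largo}.
By symmetry q_{Largo} = q_{Nadir}; substituting into the reaction function, 1.25q_{Nadir} = 60.375 and q_{Nadir} = 48.3.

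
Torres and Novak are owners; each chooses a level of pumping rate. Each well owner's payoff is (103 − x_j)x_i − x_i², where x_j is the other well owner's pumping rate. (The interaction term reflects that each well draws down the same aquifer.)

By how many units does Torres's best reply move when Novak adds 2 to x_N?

Torres's payoff is (103 − x_N)x_T − x_T².
∂π/∂x_T = 103 − x_N − 2x_T = 0, so x_T = 51.5 − 0.5x_N.
The reaction-function slope is −0.5, so a 2-unit rise in x_N moves x_T by −0.5 × 2 = −1. Torres's best response falls — the actions are strategic substitutes.

-1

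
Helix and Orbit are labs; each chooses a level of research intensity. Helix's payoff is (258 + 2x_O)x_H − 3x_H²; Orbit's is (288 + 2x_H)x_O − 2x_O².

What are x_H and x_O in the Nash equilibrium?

Expanding Helix's payoff: 258x_H + 2x_Ox_H − 3x_H².
∂π/∂x_H = 258 + 2x_O − 6x_H = 0, so x_H = 43 + (1/3)x_O.
Likewise for Orbit: x_O = 72 + 0.5x_H.
Solving the two reaction functions simultaneously: (1 − (1/3)(0.5))x_H = 43 + (1/3)·72, so (5/6)x_H = 67 and x_H = 80.4.
Then x_O = 72 + 0.5·80.4 = 112.2.

80.4, 112.2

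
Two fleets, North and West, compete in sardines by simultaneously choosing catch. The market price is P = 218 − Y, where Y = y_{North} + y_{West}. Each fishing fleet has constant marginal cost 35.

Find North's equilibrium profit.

Fishing fleet North's profit: π = y_{North}(218 − (y_{North} + y_{West})) − 35y_{North}.
∂π/∂y_{North} = 183 − 2y_{North} − y_{West} = 0, so y_{North} = 91.5 − 0.5y_{West}.
The game is symmetric, so in equilibrium y_{West} = y_{North}: the reaction function gives 1.5y_{North} = 91.5, hence y_{North} = 61.
Price P = 218 − 122 = 96.
North's profit: (96 − 35)·61 = 3721.

3721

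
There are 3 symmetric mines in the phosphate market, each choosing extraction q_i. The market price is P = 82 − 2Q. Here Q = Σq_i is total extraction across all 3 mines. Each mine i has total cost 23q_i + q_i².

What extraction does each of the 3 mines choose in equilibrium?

5.9

A representative mine's profit is π_i = q_i(82 − 2Q) − 23q_i − q_i², with Q = q_i + Σ_{j≠i} q_j.
First-order condition: 59 − 6q_i − 2Σ_{j≠i} q_j = 0.
With identical mines, set every q_j = q: then 59 − 6q − 4q = 0, i.e. q = 59/10 = 5.9.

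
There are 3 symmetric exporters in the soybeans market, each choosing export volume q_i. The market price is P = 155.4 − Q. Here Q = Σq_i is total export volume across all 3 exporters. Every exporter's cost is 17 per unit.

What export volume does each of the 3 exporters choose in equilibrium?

A representative exporter's profit is π_i = q_i(155.4 − Q) − 17q_i, with Q = q_i + Σ_{j≠i} q_j.
First-order condition: 138.4 − 2q_i − Σ_{j≠i} q_j = 0.
With identical exporters, set every q_j = q: then 138.4 − 2q − 2q = 0, i.e. q = 138.4/4 = 34.6.

34.6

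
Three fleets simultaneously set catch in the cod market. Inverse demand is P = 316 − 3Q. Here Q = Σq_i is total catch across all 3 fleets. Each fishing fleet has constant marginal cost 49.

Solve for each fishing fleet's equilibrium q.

A representative fishing fleet's profit is π_i = q_i(316 − 3Q) − 49q_i, with Q = q_i + Σ_{j≠i} q_j.
First-order condition: 267 − 6q_i − 3Σ_{j≠i} q_j = 0.
In a symmetric equilibrium every fishing fleet chooses the same q, so Σ_{j≠i} q_j = 2q. The condition becomes 267 − 12q = 0, giving q = 267/12 = 22.25.

22.25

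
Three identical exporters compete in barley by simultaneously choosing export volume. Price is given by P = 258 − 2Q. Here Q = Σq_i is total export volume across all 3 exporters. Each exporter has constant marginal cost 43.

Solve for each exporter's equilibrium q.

26.875

A representative exporter's profit is π_i = q_i(258 − 2Q) − 43q_i, with Q = q_i + Σ_{j≠i} q_j.
First-order condition: 215 − 4q_i − 2Σ_{j≠i} q_j = 0.
In a symmetric equilibrium every exporter chooses the same q, so Σ_{j≠i} q_j = 2q. The condition becomes 215 − 8q = 0, giving q = 215/8 = 26.875.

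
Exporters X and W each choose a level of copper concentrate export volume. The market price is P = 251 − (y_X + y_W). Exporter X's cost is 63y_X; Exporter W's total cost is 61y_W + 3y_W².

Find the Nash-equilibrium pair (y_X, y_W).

87.6, 12.8

Exporter X's profit: π = y_X(251 − (y_X + y_W)) − 63y_X.
∂π/∂y_X = 188 − 2y_X − y_W = 0, so y_X = 94 − 0.5y_W.
For W: ∂π/∂y_W = 190 − 8y_W − y_X = 0 ⇒ y_W = 23.75 − 0.125y_X.
Substituting the second reaction function into the first: y_X = 94 − 0.5(23.75 − 0.125y_X), which gives 0.9375y_X = 82.125 ⇒ y_X = 87.6.
Then y_W = 23.75 − 0.125·87.6 = 12.8.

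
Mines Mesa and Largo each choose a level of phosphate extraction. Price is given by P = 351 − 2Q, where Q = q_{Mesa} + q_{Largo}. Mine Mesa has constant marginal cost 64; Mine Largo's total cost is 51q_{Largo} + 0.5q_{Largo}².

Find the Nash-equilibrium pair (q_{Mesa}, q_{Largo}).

Mine Mesa's profit: π = q_{Mesa}(351 − 2(q_{Mesa} + q_{Largo})) − 64q_{Mesa}.
∂π/∂q_{Mesa} = 287 − 4q_{Mesa} − 2q_{Largo} = 0, so q_{Mesa} = 71.75 − 0.5q_{Largo}.
For Largo: ∂π/∂q_{Largo} = 300 − 5q_{Largo} − 2q_{Mesa} = 0 ⇒ q_{Largo} = 60 − 0.4q_{Mesa}.
Plugging q_{Largo} into Mesa's best response: q_{Mesa} = 71.75 − 0.5(60 − 0.4q_{Mesa}) ⇒ 0.8q_{Mesa} = 41.75, so q_{Mesa} = 52.1875.
Then q_{Largo} = 60 − 0.4·52.1875 = 39.125.

52.1875, 39.125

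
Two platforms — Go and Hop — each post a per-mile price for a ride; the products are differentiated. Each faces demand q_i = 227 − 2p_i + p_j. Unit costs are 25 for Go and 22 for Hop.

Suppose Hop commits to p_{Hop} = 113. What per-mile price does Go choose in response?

97.5

Go's profit: π = (p_{Go} − 25)(227 − 2p_{Go} + p_{Hop}).
∂π/∂p_{Go} = 277 − 4p_{Go} + p_{Hop} = 0 ⇒ p_{Go} = 69.25 + 0.25p_{Hop}.
At p_{Hop} = 113: p_{Go} = 69.25 + 0.25·113 = 97.5.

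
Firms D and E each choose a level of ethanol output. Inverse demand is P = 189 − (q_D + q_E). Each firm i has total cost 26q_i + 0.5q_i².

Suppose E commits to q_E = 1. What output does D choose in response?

Firm D's profit: π = q_D(189 − (q_D + q_E)) − 26q_D − 0.5q_D².
∂π/∂q_D = 163 − 3q_D − q_E = 0, so q_D = 163/3 − (1/3)q_E.
At q_E = 1: q_D = 163/3 − (1/3)·1 = 54.

54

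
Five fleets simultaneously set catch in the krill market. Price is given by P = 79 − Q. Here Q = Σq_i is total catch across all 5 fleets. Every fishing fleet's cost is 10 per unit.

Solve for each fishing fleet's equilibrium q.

A representative fishing fleet's profit is π_i = q_i(79 − Q) − 10q_i, with Q = q_i + Σ_{j≠i} q_j.
First-order condition: 69 − 2q_i − Σ_{j≠i} q_j = 0.
Imposing symmetry (q_j = q for all j) turns Σ_{j≠i} q_j into 4q, so 69 = 6q and q = 11.5.

11.5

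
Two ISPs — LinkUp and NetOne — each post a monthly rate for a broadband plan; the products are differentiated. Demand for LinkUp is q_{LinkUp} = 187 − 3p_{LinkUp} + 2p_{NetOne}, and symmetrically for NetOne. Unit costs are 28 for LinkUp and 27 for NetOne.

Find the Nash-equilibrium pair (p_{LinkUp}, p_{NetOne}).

67.5625, 67.1875

LinkUp's profit: π = (p_{LinkUp} − 28)(187 − 3p_{LinkUp} + 2p_{NetOne}).
∂π/∂p_{LinkUp} = 271 − 6p_{LinkUp} + 2p_{NetOne} = 0 ⇒ p_{LinkUp} = 271/6 + (1/3)p_{NetOne}.
Similarly p_{NetOne} = 134/3 + (1/3)p_{LinkUp}.
Plugging p_{NetOne} into LinkUp's best response: p_{LinkUp} = 271/6 + (1/3)(134/3 + (1/3)p_{LinkUp}) ⇒ (8/9)p_{LinkUp} = 1081/18, so p_{LinkUp} = 67.5625.
Then p_{NetOne} = 134/3 + (1/3)·67.5625 = 67.1875.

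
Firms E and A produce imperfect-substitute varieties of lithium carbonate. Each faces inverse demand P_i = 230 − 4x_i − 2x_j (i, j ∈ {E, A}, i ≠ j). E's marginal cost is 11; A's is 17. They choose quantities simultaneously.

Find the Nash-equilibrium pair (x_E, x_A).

Firm E's profit: π = x_E(230 − 4x_E − 2x_A) − 11x_E.
∂π/∂x_E = 219 − 8x_E − 2x_A = 0 ⇒ x_E = 27.375 − 0.25x_A.
Similarly x_A = 26.625 − 0.25x_E.
Solving the two reaction functions simultaneously: (1 − (−0.25)(−0.25))x_E = 27.375 − 0.25·26.625, so 0.9375x_E = 663/32 and x_E = 22.1.
Then x_A = 26.625 − 0.25·22.1 = 21.1.

22.1, 21.1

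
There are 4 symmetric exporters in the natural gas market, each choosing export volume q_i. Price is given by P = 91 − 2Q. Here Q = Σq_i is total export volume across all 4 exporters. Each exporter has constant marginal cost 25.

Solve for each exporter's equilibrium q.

6.6

A representative exporter's profit is π_i = q_i(91 − 2Q) − 25q_i, with Q = q_i + Σ_{j≠i} q_j.
First-order condition: 66 − 4q_i − 2Σ_{j≠i} q_j = 0.
Imposing symmetry (q_j = q for all j) turns Σ_{j≠i} q_j into 3q, so 66 = 10q and q = 6.6.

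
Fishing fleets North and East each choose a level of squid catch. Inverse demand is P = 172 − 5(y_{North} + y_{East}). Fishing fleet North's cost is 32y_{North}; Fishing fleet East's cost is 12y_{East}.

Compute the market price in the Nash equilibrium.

Fishing fleet North's profit: π = y_{North}(172 − 5(y_{North} + y_{East})) − 32y_{North}.
∂π/∂y_{North} = 140 − 10y_{North} − 5y_{East} = 0, so y_{North} = 14 − 0.5y_{East}.
By the same steps for East: y_{East} = 16 − 0.5y_{North}.
Substituting the second reaction function into the first: y_{North} = 14 − 0.5(16 − 0.5y_{North}), which gives 0.75y_{North} = 6 ⇒ y_{North} = 8.
Then y_{East} = 16 − 0.5·8 = 12.
Equilibrium price: P = 172 − 5·20 = 72.

72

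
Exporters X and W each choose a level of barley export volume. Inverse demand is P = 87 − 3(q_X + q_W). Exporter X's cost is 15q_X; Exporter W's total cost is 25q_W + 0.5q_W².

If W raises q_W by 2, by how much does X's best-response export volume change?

-1

Exporter X's profit: π = q_X(87 − 3(q_X + q_W)) − 15q_X.
∂π/∂q_X = 72 − 6q_X − 3q_W = 0, so q_X = 12 − 0.5q_W.
The reaction-function slope is −0.5, so a 2-unit rise in q_W moves q_X by −0.5 × 2 = −1. X's best response falls — the actions are strategic substitutes.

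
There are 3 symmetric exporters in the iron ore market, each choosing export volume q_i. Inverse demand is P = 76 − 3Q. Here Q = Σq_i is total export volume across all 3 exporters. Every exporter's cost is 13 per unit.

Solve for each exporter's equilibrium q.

A representative exporter's profit is π_i = q_i(76 − 3Q) − 13q_i, with Q = q_i + Σ_{j≠i} q_j.
First-order condition: 63 − 6q_i − 3Σ_{j≠i} q_j = 0.
With identical exporters, set every q_j = q: then 63 − 6q − 6q = 0, i.e. q = 63/12 = 5.25.

5.25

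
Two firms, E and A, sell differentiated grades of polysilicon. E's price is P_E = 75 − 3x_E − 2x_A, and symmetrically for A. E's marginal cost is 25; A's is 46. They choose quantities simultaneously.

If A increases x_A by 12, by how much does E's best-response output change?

-4

Firm E's profit: π = x_E(75 − 3x_E − 2x_A) − 25x_E.
∂π/∂x_E = 50 − 6x_E − 2x_A = 0 ⇒ x_E = 25/3 − (1/3)x_A.
The reaction-function slope is −1/3, so a 12-unit rise in x_A moves x_E by −1/3 × 12 = −4. E's best response falls — the actions are strategic substitutes.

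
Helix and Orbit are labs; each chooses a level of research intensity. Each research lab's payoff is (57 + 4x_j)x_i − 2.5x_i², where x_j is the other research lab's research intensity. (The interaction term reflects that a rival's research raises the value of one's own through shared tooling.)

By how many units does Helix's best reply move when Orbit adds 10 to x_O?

Helix's payoff is (57 + 4x_O)x_H − 2.5x_H².
∂π/∂x_H = 57 + 4x_O − 5x_H = 0, so x_H = 11.4 + 0.8x_O.
The reaction-function slope is 0.8, so a 10-unit rise in x_O moves x_H by 0.8 × 10 = 8. Helix's best response rises — the actions are strategic complements.

8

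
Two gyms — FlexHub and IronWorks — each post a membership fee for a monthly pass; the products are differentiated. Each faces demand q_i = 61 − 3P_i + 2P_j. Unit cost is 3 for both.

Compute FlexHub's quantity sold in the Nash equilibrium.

43.5

FlexHub's profit: π = (P_{FlexHub} − 3)(61 − 3P_{FlexHub} + 2P_{IronWorks}).
∂π/∂P_{FlexHub} = 70 − 6P_{FlexHub} + 2P_{IronWorks} = 0 ⇒ P_{FlexHub} = 35/3 + (1/3)P_{IronWorks}.
Setting P_{FlexHub} = P_{IronWorks} in the reaction function: P_{FlexHub} = 35/3 + (1/3)P_{FlexHub}, so P_{FlexHub} = (35/3) / (2/3) = 17.5.
q_{FlexHub} = 61 − 3·17.5 + 2·17.5 = 43.5.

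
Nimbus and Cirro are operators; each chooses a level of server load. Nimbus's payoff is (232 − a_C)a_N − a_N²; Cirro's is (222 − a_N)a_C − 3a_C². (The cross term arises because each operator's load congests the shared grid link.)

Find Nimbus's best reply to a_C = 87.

72.5

Expanding Nimbus's payoff: 232a_N − a_Ca_N − a_N².
∂π/∂a_N = 232 − a_C − 2a_N = 0, so a_N = 116 − 0.5a_C.
At a_C = 87: a_N = 116 − 0.5·87 = 72.5.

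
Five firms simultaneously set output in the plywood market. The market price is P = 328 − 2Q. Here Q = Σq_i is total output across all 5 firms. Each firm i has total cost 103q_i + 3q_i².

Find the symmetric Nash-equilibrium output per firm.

A representative firm's profit is π_i = q_i(328 − 2Q) − 103q_i − 3q_i², with Q = q_i + Σ_{j≠i} q_j.
First-order condition: 225 − 10q_i − 2Σ_{j≠i} q_j = 0.
With identical firms, set every q_j = q: then 225 − 10q − 8q = 0, i.e. q = 225/18 = 12.5.

12.5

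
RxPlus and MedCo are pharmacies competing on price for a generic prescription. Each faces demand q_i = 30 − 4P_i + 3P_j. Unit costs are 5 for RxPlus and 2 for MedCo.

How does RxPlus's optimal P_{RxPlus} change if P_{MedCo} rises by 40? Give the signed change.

15

RxPlus's profit: π = (P_{RxPlus} − 5)(30 − 4P_{RxPlus} + 3P_{MedCo}).
∂π/∂P_{RxPlus} = 50 − 8P_{RxPlus} + 3P_{MedCo} = 0 ⇒ P_{RxPlus} = 6.25 + 0.375P_{MedCo}.
The reaction-function slope is 0.375, so a 40-unit rise in P_{MedCo} moves P_{RxPlus} by 0.375 × 40 = 15. RxPlus's best response rises — the actions are strategic complements.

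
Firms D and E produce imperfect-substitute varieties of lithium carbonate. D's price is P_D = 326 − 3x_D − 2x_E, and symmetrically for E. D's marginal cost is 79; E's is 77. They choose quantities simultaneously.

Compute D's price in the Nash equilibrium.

Firm D's profit: π = x_D(326 − 3x_D − 2x_E) − 79x_D.
∂π/∂x_D = 247 − 6x_D − 2x_E = 0 ⇒ x_D = 247/6 − (1/3)x_E.
Similarly x_E = 41.5 − (1/3)x_D.
Plugging x_E into D's best response: x_D = 247/6 − (1/3)(41.5 − (1/3)x_D) ⇒ (8/9)x_D = 82/3, so x_D = 30.75.
Then x_E = 41.5 − (1/3)·30.75 = 31.25.
P_D = 326 − 3·30.75 − 2·31.25 = 171.25.

171.25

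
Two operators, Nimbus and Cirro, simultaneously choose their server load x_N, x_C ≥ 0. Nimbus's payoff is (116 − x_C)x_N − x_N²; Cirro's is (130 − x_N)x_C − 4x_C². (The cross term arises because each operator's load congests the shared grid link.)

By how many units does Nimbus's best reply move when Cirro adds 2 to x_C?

-1

Expanding Nimbus's payoff: 116x_N − x_Cx_N − x_N².
∂π/∂x_N = 116 − x_C − 2x_N = 0, so x_N = 58 − 0.5x_C.
The reaction-function slope is −0.5, so a 2-unit rise in x_C moves x_N by −0.5 × 2 = −1. Nimbus's best response falls — the actions are strategic substitutes.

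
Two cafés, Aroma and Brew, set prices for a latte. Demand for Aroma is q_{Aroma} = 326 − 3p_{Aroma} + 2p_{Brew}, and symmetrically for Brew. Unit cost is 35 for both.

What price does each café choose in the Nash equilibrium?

Aroma's profit: π = (p_{Aroma} − 35)(326 − 3p_{Aroma} + 2p_{Brew}).
∂π/∂p_{Aroma} = 431 − 6p_{Aroma} + 2p_{Brew} = 0 ⇒ p_{Aroma} = 431/6 + (1/3)p_{Brew}.
By symmetry p_{Brew} = p_{Aroma}; substituting into the reaction function, (2/3)p_{Aroma} = 431/6 and p_{Aroma} = 107.75.

107.75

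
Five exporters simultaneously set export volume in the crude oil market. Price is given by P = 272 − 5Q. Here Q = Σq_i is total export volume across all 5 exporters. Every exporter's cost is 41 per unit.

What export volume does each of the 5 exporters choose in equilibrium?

A representative exporter's profit is π_i = q_i(272 − 5Q) − 41q_i, with Q = q_i + Σ_{j≠i} q_j.
First-order condition: 231 − 10q_i − 5Σ_{j≠i} q_j = 0.
Imposing symmetry (q_j = q for all j) turns Σ_{j≠i} q_j into 4q, so 231 = 30q and q = 7.7.

7.7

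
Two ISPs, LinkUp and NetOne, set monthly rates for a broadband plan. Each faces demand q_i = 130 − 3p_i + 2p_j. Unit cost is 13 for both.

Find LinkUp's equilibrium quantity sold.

LinkUp's profit: π = (p_{LinkUp} − 13)(130 − 3p_{LinkUp} + 2p_{NetOne}).
∂π/∂p_{LinkUp} = 169 − 6p_{LinkUp} + 2p_{NetOne} = 0 ⇒ p_{LinkUp} = 169/6 + (1/3)p_{NetOne}.
The game is symmetric, so in equilibrium p_{NetOne} = p_{LinkUp}: the reaction function gives (2/3)p_{LinkUp} = 169/6, hence p_{LinkUp} = 42.25.
q_{LinkUp} = 130 − 3·42.25 + 2·42.25 = 87.75.

87.75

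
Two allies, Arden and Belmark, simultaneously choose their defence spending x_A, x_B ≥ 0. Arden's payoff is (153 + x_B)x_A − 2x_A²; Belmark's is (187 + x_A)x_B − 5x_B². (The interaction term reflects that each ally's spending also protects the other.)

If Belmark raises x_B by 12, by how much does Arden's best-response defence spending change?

3

Expanding Arden's payoff: 153x_A + x_Bx_A − 2x_A².
∂π/∂x_A = 153 + x_B − 4x_A = 0, so x_A = 38.25 + 0.25x_B.
The reaction-function slope is 0.25, so a 12-unit rise in x_B moves x_A by 0.25 × 12 = 3. Arden's best response rises — the actions are strategic complements.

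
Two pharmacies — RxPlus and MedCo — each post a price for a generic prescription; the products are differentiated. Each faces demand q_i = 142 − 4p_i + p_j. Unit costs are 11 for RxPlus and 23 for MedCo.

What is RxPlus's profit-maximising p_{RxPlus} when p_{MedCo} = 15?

25.125

RxPlus's profit: π = (p_{RxPlus} − 11)(142 − 4p_{RxPlus} + p_{MedCo}).
∂π/∂p_{RxPlus} = 186 − 8p_{RxPlus} + p_{MedCo} = 0 ⇒ p_{RxPlus} = 23.25 + 0.125p_{MedCo}.
At p_{MedCo} = 15: p_{RxPlus} = 23.25 + 0.125·15 = 25.125.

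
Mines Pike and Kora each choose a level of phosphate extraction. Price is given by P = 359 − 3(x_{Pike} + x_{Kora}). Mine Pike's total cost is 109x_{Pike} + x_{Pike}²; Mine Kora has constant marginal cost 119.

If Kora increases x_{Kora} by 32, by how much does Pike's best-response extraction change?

-12

Mine Pike's profit: π = x_{Pike}(359 − 3(x_{Pike} + x_{Kora})) − 109x_{Pike} − x_{Pike}².
∂π/∂x_{Pike} = 250 − 8x_{Pike} − 3x_{Kora} = 0, so x_{Pike} = 31.25 − 0.375x_{Kora}.
The reaction-function slope is −0.375, so a 32-unit rise in x_{Kora} moves x_{Pike} by −0.375 × 32 = −12. Pike's best response falls — the actions are strategic substitutes.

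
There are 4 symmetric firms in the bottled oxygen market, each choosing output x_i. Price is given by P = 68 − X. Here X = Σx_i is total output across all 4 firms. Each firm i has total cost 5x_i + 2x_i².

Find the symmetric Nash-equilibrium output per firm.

A representative firm's profit is π_i = x_i(68 − X) − 5x_i − 2x_i², with X = x_i + Σ_{j≠i} x_j.
First-order condition: 63 − 6x_i − Σ_{j≠i} x_j = 0.
In a symmetric equilibrium every firm chooses the same x, so Σ_{j≠i} x_j = 3x. The condition becomes 63 − 9x = 0, giving x = 63/9 = 7.

7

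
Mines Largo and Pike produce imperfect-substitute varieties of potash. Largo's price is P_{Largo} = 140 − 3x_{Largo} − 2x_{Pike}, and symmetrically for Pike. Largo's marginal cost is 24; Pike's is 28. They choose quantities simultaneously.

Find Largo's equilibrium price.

Mine Largo's profit: π = x_{Largo}(140 − 3x_{Largo} − 2x_{Pike}) − 24x_{Largo}.
∂π/∂x_{Largo} = 116 − 6x_{Largo} − 2x_{Pike} = 0 ⇒ x_{Largo} = 58/3 − (1/3)x_{Pike}.
Similarly x_{Pike} = 56/3 − (1/3)x_{Largo}.
Solving the two reaction functions simultaneously: (1 − (−1/3)(−1/3))x_{Largo} = 58/3 − (1/3)·(56/3), so (8/9)x_{Largo} = 118/9 and x_{Largo} = 14.75.
Then x_{Pike} = 56/3 − (1/3)·14.75 = 13.75.
P_{Largo} = 140 − 3·14.75 − 2·13.75 = 68.25.

68.25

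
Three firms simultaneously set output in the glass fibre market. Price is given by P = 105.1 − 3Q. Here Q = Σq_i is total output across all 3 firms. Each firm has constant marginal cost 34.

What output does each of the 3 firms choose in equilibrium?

A representative firm's profit is π_i = q_i(105.1 − 3Q) − 34q_i, with Q = q_i + Σ_{j≠i} q_j.
First-order condition: 71.1 − 6q_i − 3Σ_{j≠i} q_j = 0.
In a symmetric equilibrium every firm chooses the same q, so Σ_{j≠i} q_j = 2q. The condition becomes 71.1 − 12q = 0, giving q = 71.1/12 = 5.925.

5.925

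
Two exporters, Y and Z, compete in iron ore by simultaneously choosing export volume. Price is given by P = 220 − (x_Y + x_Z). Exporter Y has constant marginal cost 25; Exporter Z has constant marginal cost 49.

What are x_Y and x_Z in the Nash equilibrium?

Exporter Y's profit: π = x_Y(220 − (x_Y + x_Z)) − 25x_Y.
∂π/∂x_Y = 195 − 2x_Y − x_Z = 0, so x_Y = 97.5 − 0.5x_Z.
By the same steps for Z: x_Z = 85.5 − 0.5x_Y.
Substituting the second reaction function into the first: x_Y = 97.5 − 0.5(85.5 − 0.5x_Y), which gives 0.75x_Y = 54.75 ⇒ x_Y = 73.
Then x_Z = 85.5 − 0.5·73 = 49.

73, 49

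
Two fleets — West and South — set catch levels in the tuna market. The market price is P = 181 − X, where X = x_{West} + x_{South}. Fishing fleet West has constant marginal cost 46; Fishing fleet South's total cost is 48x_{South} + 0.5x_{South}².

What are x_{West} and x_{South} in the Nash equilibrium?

54.4, 26.2

Fishing fleet West's profit: π = x_{West}(181 − (x_{West} + x_{South})) − 46x_{West}.
∂π/∂x_{West} = 135 − 2x_{West} − x_{South} = 0, so x_{West} = 67.5 − 0.5x_{South}.
For South: ∂π/∂x_{South} = 133 − 3x_{South} − x_{West} = 0 ⇒ x_{South} = 133/3 − (1/3)x_{West}.
Plugging x_{South} into West's best response: x_{West} = 67.5 − 0.5(133/3 − (1/3)x_{West}) ⇒ (5/6)x_{West} = 136/3, so x_{West} = 54.4.
Then x_{South} = 133/3 − (1/3)·54.4 = 26.2.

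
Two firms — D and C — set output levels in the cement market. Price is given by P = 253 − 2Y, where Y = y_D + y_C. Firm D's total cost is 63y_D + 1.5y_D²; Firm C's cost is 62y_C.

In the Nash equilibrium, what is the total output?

Firm D's profit: π = y_D(253 − 2(y_D + y_C)) − 63y_D − 1.5y_D².
∂π/∂y_D = 190 − 7y_D − 2y_C = 0, so y_D = 190/7 − (2/7)y_C.
For C: ∂π/∂y_C = 191 − 4y_C − 2y_D = 0 ⇒ y_C = 47.75 − 0.5y_D.
Substituting the second reaction function into the first: y_D = 190/7 − (2/7)(47.75 − 0.5y_D), which gives (6/7)y_D = 13.5 ⇒ y_D = 15.75.
Then y_C = 47.75 − 0.5·15.75 = 39.875.
Total output: 15.75 + 39.875 = 55.625.

55.625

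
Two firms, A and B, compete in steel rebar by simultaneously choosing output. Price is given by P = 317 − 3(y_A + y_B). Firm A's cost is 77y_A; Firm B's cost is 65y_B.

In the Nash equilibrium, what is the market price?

153

Firm A's profit: π = y_A(317 − 3(y_A + y_B)) − 77y_A.
∂π/∂y_A = 240 − 6y_A − 3y_B = 0, so y_A = 40 − 0.5y_B.
By the same steps for B: y_B = 42 − 0.5y_A.
Substituting the second reaction function into the first: y_A = 40 − 0.5(42 − 0.5y_A), which gives 0.75y_A = 19 ⇒ y_A = 76/3.
Then y_B = 42 − 0.5·(76/3) = 88/3.
Equilibrium price: P = 317 − 3·(164/3) = 153.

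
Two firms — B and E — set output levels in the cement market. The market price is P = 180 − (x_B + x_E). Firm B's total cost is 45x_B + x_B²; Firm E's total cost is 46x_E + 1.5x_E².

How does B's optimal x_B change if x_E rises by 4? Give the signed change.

-1

Firm B's profit: π = x_B(180 − (x_B + x_E)) − 45x_B − x_B².
∂π/∂x_B = 135 − 4x_B − x_E = 0, so x_B = 33.75 − 0.25x_E.
The reaction-function slope is −0.25, so a 4-unit rise in x_E moves x_B by −0.25 × 4 = −1. B's best response falls — the actions are strategic substitutes.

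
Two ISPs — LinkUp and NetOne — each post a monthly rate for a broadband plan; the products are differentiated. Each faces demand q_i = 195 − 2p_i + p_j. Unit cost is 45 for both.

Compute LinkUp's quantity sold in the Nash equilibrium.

100

LinkUp's profit: π = (p_{LinkUp} − 45)(195 − 2p_{LinkUp} + p_{NetOne}).
∂π/∂p_{LinkUp} = 285 − 4p_{LinkUp} + p_{NetOne} = 0 ⇒ p_{LinkUp} = 71.25 + 0.25p_{NetOne}.
By symmetry p_{NetOne} = p_{LinkUp}; substituting into the reaction function, 0.75p_{LinkUp} = 71.25 and p_{LinkUp} = 95.
q_{LinkUp} = 195 − 2·95 + 95 = 100.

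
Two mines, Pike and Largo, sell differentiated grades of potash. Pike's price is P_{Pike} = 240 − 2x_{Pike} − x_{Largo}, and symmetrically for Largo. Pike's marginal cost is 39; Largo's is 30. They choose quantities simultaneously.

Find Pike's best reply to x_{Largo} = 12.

47.25

Mine Pike's profit: π = x_{Pike}(240 − 2x_{Pike} − x_{Largo}) − 39x_{Pike}.
∂π/∂x_{Pike} = 201 − 4x_{Pike} − x_{Largo} = 0 ⇒ x_{Pike} = 50.25 − 0.25x_{Largo}.
At x_{Largo} = 12: x_{Pike} = 50.25 − 0.25·12 = 47.25.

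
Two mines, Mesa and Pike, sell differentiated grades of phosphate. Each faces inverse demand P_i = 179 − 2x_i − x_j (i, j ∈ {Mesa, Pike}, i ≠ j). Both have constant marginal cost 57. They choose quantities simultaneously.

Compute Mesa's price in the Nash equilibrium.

105.8

Mine Mesa's profit: π = x_{Mesa}(179 − 2x_{Mesa} − x_{Pike}) − 57x_{Mesa}.
∂π/∂x_{Mesa} = 122 − 4x_{Mesa} − x_{Pike} = 0 ⇒ x_{Mesa} = 30.5 − 0.25x_{Pike}.
By symmetry x_{Pike} = x_{Mesa}; substituting into the reaction function, 1.25x_{Mesa} = 30.5 and x_{Mesa} = 24.4.
P_{Mesa} = 179 − 2·24.4 − 24.4 = 105.8.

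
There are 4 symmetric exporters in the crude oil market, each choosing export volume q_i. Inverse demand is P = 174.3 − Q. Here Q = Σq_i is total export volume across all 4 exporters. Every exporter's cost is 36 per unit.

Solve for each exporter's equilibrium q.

27.66

A representative exporter's profit is π_i = q_i(174.3 − Q) − 36q_i, with Q = q_i + Σ_{j≠i} q_j.
First-order condition: 138.3 − 2q_i − Σ_{j≠i} q_j = 0.
Imposing symmetry (q_j = q for all j) turns Σ_{j≠i} q_j into 3q, so 138.3 = 5q and q = 27.66.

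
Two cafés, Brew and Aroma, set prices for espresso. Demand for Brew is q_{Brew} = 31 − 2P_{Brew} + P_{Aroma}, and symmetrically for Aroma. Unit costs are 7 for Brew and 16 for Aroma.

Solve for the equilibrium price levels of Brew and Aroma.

Brew's profit: π = (P_{Brew} − 7)(31 − 2P_{Brew} + P_{Aroma}).
∂π/∂P_{Brew} = 45 − 4P_{Brew} + P_{Aroma} = 0 ⇒ P_{Brew} = 11.25 + 0.25P_{Aroma}.
Similarly P_{Aroma} = 15.75 + 0.25P_{Brew}.
Plugging P_{Aroma} into Brew's best response: P_{Brew} = 11.25 + 0.25(15.75 + 0.25P_{Brew}) ⇒ 0.9375P_{Brew} = 15.1875, so P_{Brew} = 16.2.
Then P_{Aroma} = 15.75 + 0.25·16.2 = 19.8.

16.2, 19.8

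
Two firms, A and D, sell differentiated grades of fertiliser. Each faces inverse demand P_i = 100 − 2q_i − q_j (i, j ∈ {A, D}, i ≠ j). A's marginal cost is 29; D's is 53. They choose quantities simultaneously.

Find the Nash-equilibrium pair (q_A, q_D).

Firm A's profit: π = q_A(100 − 2q_A − q_D) − 29q_A.
∂π/∂q_A = 71 − 4q_A − q_D = 0 ⇒ q_A = 17.75 − 0.25q_D.
Similarly q_D = 11.75 − 0.25q_A.
Substituting the second reaction function into the first: q_A = 17.75 − 0.25(11.75 − 0.25q_A), which gives 0.9375q_A = 14.8125 ⇒ q_A = 15.8.
Then q_D = 11.75 − 0.25·15.8 = 7.8.

15.8, 7.8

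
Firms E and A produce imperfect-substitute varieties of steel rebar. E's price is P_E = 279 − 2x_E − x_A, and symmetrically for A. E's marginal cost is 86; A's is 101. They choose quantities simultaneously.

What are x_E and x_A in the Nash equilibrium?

Firm E's profit: π = x_E(279 − 2x_E − x_A) − 86x_E.
∂π/∂x_E = 193 − 4x_E − x_A = 0 ⇒ x_E = 48.25 − 0.25x_A.
Similarly x_A = 44.5 − 0.25x_E.
Plugging x_A into E's best response: x_E = 48.25 − 0.25(44.5 − 0.25x_E) ⇒ 0.9375x_E = 37.125, so x_E = 39.6.
Then x_A = 44.5 − 0.25·39.6 = 34.6.

39.6, 34.6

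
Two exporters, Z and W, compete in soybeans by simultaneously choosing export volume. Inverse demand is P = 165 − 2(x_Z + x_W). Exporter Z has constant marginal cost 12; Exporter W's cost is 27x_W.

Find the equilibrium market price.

68

Exporter Z's profit: π = x_Z(165 − 2(x_Z + x_W)) − 12x_Z.
∂π/∂x_Z = 153 − 4x_Z − 2x_W = 0, so x_Z = 38.25 − 0.5x_W.
By the same steps for W: x_W = 34.5 − 0.5x_Z.
Substituting the second reaction function into the first: x_Z = 38.25 − 0.5(34.5 − 0.5x_Z), which gives 0.75x_Z = 21 ⇒ x_Z = 28.
Then x_W = 34.5 − 0.5·28 = 20.5.
Equilibrium price: P = 165 − 2·48.5 = 68.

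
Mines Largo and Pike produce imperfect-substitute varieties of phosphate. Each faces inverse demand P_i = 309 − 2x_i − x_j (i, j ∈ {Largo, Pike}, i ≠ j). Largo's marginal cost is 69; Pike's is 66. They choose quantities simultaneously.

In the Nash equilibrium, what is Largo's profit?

Mine Largo's profit: π = x_{Largo}(309 − 2x_{Largo} − x_{Pike}) − 69x_{Largo}.
∂π/∂x_{Largo} = 240 − 4x_{Largo} − x_{Pike} = 0 ⇒ x_{Largo} = 60 − 0.25x_{Pike}.
Similarly x_{Pike} = 60.75 − 0.25x_{Largo}.
Substituting the second reaction function into the first: x_{Largo} = 60 − 0.25(60.75 − 0.25x_{Largo}), which gives 0.9375x_{Largo} = 44.8125 ⇒ x_{Largo} = 47.8.
Then x_{Pike} = 60.75 − 0.25·47.8 = 48.8.
P_{Largo} = 309 − 2·47.8 − 48.8 = 164.6.
Profit = (164.6 − 69)·47.8 = 4569.68.

4569.68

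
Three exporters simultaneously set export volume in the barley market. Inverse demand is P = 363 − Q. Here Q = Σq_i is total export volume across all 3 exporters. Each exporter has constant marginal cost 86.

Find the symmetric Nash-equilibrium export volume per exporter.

69.25

A representative exporter's profit is π_i = q_i(363 − Q) − 86q_i, with Q = q_i + Σ_{j≠i} q_j.
First-order condition: 277 − 2q_i − Σ_{j≠i} q_j = 0.
Imposing symmetry (q_j = q for all j) turns Σ_{j≠i} q_j into 2q, so 277 = 4q and q = 69.25.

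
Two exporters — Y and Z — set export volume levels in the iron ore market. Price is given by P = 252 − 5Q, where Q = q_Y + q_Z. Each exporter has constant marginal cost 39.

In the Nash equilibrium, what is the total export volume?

Exporter Y's profit: π = q_Y(252 − 5(q_Y + q_Z)) − 39q_Y.
∂π/∂q_Y = 213 − 10q_Y − 5q_Z = 0, so q_Y = 21.3 − 0.5q_Z.
Setting q_Y = q_Z in the reaction function: q_Y = 21.3 − 0.5q_Y, so q_Y = 21.3 / 1.5 = 14.2.
Total export volume: 14.2 + 14.2 = 28.4.

28.4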